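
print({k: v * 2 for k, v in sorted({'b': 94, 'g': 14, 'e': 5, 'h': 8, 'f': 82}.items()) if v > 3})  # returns {'b': 188, 'e': 10, 'f': 164, 'g': 28, 'h': 16}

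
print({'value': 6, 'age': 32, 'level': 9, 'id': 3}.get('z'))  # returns None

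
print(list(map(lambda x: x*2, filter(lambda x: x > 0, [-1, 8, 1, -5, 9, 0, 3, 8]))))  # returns [16, 2, 18, 6, 16]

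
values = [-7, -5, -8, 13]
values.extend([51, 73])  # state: [-7, -5, -8, 13, 51, 73]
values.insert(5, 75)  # [-7, -5, -8, 13, 51, 75, 73]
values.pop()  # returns 73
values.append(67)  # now [-7, -5, -8, 13, 51, 75, 67]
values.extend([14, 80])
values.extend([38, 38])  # [-7, -5, -8, 13, 51, 75, 67, 14, 80, 38, 38]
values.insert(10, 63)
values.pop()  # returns 38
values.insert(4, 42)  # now [-7, -5, -8, 13, 42, 51, 75, 67, 14, 80, 38, 63]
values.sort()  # [-8, -7, -5, 13, 14, 38, 42, 51, 63, 67, 75, 80]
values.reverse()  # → [80, 75, 67, 63, 51, 42, 38, 14, 13, -5, -7, -8]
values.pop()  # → -8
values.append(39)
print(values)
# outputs [80, 75, 67, 63, 51, 42, 38, 14, 13, -5, -7, 39]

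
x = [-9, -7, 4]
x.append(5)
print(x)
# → [-9, -7, 4, 5]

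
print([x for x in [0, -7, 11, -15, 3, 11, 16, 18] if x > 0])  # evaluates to [11, 3, 11, 16, 18]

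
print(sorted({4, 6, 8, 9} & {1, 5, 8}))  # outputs [8]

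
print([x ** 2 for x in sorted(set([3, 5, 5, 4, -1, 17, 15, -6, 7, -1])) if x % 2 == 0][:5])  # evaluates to [36, 16]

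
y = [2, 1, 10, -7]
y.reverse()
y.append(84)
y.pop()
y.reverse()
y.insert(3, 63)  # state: [2, 1, 10, 63, -7]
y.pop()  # -7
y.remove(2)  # [1, 10, 63]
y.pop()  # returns 63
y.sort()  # [1, 10]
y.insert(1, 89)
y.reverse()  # [10, 89, 1]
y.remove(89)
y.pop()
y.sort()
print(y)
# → [10]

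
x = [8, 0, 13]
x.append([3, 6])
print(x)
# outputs [8, 0, 13, [3, 6]]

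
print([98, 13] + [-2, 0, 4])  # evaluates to [98, 13, -2, 0, 4]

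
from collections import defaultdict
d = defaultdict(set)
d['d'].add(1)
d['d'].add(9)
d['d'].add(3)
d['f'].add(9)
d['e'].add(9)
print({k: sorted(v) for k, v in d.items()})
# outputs {'d': [1, 3, 9], 'f': [9], 'e': [9]}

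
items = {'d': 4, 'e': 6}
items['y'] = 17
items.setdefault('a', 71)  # 71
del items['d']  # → {'e': 6, 'y': 17, 'a': 71}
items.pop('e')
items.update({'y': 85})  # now {'y': 85, 'a': 71}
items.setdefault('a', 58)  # 71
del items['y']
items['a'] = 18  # {'a': 18}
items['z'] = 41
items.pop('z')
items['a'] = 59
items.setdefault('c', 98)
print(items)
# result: {'a': 59, 'c': 98}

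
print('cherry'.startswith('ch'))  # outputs True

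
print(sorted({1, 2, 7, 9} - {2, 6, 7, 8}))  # [1, 9]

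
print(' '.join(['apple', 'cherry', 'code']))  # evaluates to apple cherry code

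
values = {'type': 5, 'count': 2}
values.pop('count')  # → 2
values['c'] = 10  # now {'type': 5, 'c': 10}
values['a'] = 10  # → {'type': 5, 'c': 10, 'a': 10}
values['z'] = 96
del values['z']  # {'type': 5, 'c': 10, 'a': 10}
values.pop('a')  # 10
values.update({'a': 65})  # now {'type': 5, 'c': 10, 'a': 65}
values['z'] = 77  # {'type': 5, 'c': 10, 'a': 65, 'z': 77}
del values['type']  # {'c': 10, 'a': 65, 'z': 77}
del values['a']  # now {'c': 10, 'z': 77}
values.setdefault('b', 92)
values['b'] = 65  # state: {'c': 10, 'z': 77, 'b': 65}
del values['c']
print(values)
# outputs {'z': 77, 'b': 65}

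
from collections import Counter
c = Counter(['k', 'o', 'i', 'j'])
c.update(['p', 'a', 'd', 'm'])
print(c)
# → Counter({'k': 1, 'o': 1, 'i': 1, 'j': 1, 'p': 1, 'a': 1, 'd': 1, 'm': 1})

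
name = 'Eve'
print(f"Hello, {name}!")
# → Hello, Eve!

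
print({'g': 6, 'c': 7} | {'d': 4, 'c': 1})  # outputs {'g': 6, 'c': 1, 'd': 4}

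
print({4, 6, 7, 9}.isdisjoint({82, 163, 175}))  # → True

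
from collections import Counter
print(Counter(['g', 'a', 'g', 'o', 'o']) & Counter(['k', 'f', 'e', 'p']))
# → Counter()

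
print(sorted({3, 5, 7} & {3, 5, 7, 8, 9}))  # [3, 5, 7]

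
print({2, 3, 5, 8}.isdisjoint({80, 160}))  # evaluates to True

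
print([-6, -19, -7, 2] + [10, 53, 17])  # [-6, -19, -7, 2, 10, 53, 17]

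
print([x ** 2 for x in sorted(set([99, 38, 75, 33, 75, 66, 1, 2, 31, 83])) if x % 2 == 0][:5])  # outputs [4, 1444, 4356]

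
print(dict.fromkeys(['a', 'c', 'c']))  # {'a': None, 'c': None}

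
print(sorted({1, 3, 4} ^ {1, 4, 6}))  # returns [3, 6]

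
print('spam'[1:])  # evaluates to pam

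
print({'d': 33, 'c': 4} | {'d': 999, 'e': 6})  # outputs {'d': 999, 'c': 4, 'e': 6}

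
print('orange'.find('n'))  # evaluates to 3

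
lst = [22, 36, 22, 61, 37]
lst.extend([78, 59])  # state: [22, 36, 22, 61, 37, 78, 59]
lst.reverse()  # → [59, 78, 37, 61, 22, 36, 22]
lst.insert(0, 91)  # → [91, 59, 78, 37, 61, 22, 36, 22]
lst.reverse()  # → [22, 36, 22, 61, 37, 78, 59, 91]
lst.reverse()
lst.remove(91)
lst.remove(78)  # [59, 37, 61, 22, 36, 22]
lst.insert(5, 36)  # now [59, 37, 61, 22, 36, 36, 22]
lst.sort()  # [22, 22, 36, 36, 37, 59, 61]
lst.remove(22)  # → [22, 36, 36, 37, 59, 61]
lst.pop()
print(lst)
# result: [22, 36, 36, 37, 59]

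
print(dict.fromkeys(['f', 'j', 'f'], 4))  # {'f': 4, 'j': 4}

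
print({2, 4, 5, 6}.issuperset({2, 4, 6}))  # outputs True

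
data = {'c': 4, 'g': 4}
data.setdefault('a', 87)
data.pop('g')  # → 4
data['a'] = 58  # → {'c': 4, 'a': 58}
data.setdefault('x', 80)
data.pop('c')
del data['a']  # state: {'x': 80}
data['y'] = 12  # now {'x': 80, 'y': 12}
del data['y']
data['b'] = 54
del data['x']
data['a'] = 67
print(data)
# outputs {'b': 54, 'a': 67}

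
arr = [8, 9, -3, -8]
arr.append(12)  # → [8, 9, -3, -8, 12]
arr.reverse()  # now [12, -8, -3, 9, 8]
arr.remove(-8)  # [12, -3, 9, 8]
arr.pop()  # 8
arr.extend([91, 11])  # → [12, -3, 9, 91, 11]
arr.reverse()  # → [11, 91, 9, -3, 12]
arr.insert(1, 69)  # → [11, 69, 91, 9, -3, 12]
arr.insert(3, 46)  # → [11, 69, 91, 46, 9, -3, 12]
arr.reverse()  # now [12, -3, 9, 46, 91, 69, 11]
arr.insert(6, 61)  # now [12, -3, 9, 46, 91, 69, 61, 11]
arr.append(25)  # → [12, -3, 9, 46, 91, 69, 61, 11, 25]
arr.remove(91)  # [12, -3, 9, 46, 69, 61, 11, 25]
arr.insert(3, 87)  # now [12, -3, 9, 87, 46, 69, 61, 11, 25]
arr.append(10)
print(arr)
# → [12, -3, 9, 87, 46, 69, 61, 11, 25, 10]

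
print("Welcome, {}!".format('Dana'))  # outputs Welcome, Dana!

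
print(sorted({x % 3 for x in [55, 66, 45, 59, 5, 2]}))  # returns [0, 1, 2]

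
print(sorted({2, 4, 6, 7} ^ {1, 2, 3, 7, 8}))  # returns [1, 3, 4, 6, 8]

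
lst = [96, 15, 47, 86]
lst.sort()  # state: [15, 47, 86, 96]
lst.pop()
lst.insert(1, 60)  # [15, 60, 47, 86]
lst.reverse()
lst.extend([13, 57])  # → [86, 47, 60, 15, 13, 57]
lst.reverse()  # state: [57, 13, 15, 60, 47, 86]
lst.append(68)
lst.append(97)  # [57, 13, 15, 60, 47, 86, 68, 97]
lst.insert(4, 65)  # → [57, 13, 15, 60, 65, 47, 86, 68, 97]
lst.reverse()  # [97, 68, 86, 47, 65, 60, 15, 13, 57]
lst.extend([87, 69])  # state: [97, 68, 86, 47, 65, 60, 15, 13, 57, 87, 69]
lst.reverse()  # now [69, 87, 57, 13, 15, 60, 65, 47, 86, 68, 97]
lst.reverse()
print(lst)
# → [97, 68, 86, 47, 65, 60, 15, 13, 57, 87, 69]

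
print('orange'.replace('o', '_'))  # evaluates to _range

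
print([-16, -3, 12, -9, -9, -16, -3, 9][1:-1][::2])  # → [-3, -9, -16]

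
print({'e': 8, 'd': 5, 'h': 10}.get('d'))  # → 5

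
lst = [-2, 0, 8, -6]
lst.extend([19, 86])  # [-2, 0, 8, -6, 19, 86]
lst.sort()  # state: [-6, -2, 0, 8, 19, 86]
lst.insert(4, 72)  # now [-6, -2, 0, 8, 72, 19, 86]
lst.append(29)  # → [-6, -2, 0, 8, 72, 19, 86, 29]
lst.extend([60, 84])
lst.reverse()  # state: [84, 60, 29, 86, 19, 72, 8, 0, -2, -6]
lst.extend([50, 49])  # [84, 60, 29, 86, 19, 72, 8, 0, -2, -6, 50, 49]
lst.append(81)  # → [84, 60, 29, 86, 19, 72, 8, 0, -2, -6, 50, 49, 81]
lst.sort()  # [-6, -2, 0, 8, 19, 29, 49, 50, 60, 72, 81, 84, 86]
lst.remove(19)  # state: [-6, -2, 0, 8, 29, 49, 50, 60, 72, 81, 84, 86]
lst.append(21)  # [-6, -2, 0, 8, 29, 49, 50, 60, 72, 81, 84, 86, 21]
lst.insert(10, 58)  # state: [-6, -2, 0, 8, 29, 49, 50, 60, 72, 81, 58, 84, 86, 21]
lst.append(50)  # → [-6, -2, 0, 8, 29, 49, 50, 60, 72, 81, 58, 84, 86, 21, 50]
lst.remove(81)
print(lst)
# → [-6, -2, 0, 8, 29, 49, 50, 60, 72, 58, 84, 86, 21, 50]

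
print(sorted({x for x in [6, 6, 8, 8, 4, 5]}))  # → [4, 5, 6, 8]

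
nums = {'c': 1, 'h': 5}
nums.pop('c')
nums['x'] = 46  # {'h': 5, 'x': 46}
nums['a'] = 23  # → {'h': 5, 'x': 46, 'a': 23}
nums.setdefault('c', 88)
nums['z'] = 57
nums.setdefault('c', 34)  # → 88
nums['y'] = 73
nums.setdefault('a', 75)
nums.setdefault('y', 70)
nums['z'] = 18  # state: {'h': 5, 'x': 46, 'a': 23, 'c': 88, 'z': 18, 'y': 73}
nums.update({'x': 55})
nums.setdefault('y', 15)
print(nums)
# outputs {'h': 5, 'x': 55, 'a': 23, 'c': 88, 'z': 18, 'y': 73}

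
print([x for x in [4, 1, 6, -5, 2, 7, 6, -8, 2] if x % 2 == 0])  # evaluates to [4, 6, 2, 6, -8, 2]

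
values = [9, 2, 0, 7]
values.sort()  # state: [0, 2, 7, 9]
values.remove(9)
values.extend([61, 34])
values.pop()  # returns 34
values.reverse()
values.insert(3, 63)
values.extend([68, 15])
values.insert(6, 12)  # [61, 7, 2, 63, 0, 68, 12, 15]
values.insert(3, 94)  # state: [61, 7, 2, 94, 63, 0, 68, 12, 15]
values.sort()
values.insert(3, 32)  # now [0, 2, 7, 32, 12, 15, 61, 63, 68, 94]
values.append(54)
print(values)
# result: [0, 2, 7, 32, 12, 15, 61, 63, 68, 94, 54]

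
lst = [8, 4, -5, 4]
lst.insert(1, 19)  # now [8, 19, 4, -5, 4]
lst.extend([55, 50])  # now [8, 19, 4, -5, 4, 55, 50]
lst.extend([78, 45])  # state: [8, 19, 4, -5, 4, 55, 50, 78, 45]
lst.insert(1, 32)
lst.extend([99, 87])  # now [8, 32, 19, 4, -5, 4, 55, 50, 78, 45, 99, 87]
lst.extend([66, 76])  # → [8, 32, 19, 4, -5, 4, 55, 50, 78, 45, 99, 87, 66, 76]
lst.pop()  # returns 76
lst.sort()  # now [-5, 4, 4, 8, 19, 32, 45, 50, 55, 66, 78, 87, 99]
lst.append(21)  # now [-5, 4, 4, 8, 19, 32, 45, 50, 55, 66, 78, 87, 99, 21]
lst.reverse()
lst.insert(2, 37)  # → [21, 99, 37, 87, 78, 66, 55, 50, 45, 32, 19, 8, 4, 4, -5]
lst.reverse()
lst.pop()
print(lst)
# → [-5, 4, 4, 8, 19, 32, 45, 50, 55, 66, 78, 87, 37, 99]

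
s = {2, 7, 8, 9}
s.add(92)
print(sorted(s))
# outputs [2, 7, 8, 9, 92]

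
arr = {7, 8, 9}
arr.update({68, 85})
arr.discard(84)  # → {7, 8, 9, 68, 85}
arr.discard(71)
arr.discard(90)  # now {7, 8, 9, 68, 85}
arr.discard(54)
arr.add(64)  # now {7, 8, 9, 64, 68, 85}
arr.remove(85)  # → {7, 8, 9, 64, 68}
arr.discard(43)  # {7, 8, 9, 64, 68}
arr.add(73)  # {7, 8, 9, 64, 68, 73}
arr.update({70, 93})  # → {7, 8, 9, 64, 68, 70, 73, 93}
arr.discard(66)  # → {7, 8, 9, 64, 68, 70, 73, 93}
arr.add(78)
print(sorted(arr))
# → [7, 8, 9, 64, 68, 70, 73, 78, 93]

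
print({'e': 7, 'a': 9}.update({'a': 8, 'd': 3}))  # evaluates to None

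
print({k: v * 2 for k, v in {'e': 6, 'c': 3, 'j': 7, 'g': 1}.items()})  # {'e': 12, 'c': 6, 'j': 14, 'g': 2}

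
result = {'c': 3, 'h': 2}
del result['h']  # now {'c': 3}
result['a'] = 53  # {'c': 3, 'a': 53}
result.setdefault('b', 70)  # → 70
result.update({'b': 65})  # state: {'c': 3, 'a': 53, 'b': 65}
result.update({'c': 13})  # {'c': 13, 'a': 53, 'b': 65}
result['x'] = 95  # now {'c': 13, 'a': 53, 'b': 65, 'x': 95}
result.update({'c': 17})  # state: {'c': 17, 'a': 53, 'b': 65, 'x': 95}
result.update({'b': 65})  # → {'c': 17, 'a': 53, 'b': 65, 'x': 95}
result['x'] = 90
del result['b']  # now {'c': 17, 'a': 53, 'x': 90}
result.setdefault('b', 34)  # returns 34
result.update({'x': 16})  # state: {'c': 17, 'a': 53, 'x': 16, 'b': 34}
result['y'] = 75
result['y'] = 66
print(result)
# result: {'c': 17, 'a': 53, 'x': 16, 'b': 34, 'y': 66}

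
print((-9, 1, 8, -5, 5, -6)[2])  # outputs 8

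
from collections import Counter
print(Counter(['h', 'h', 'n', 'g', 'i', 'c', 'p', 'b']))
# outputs Counter({'h': 2, 'n': 1, 'g': 1, 'i': 1, 'c': 1, 'p': 1, 'b': 1})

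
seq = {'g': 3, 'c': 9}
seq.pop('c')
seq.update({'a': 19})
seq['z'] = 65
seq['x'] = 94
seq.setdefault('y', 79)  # 79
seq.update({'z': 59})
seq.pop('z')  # 59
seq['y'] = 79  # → {'g': 3, 'a': 19, 'x': 94, 'y': 79}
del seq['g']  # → {'a': 19, 'x': 94, 'y': 79}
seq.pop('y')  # 79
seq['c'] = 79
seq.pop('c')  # 79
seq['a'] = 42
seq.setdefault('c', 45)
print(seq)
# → {'a': 42, 'x': 94, 'c': 45}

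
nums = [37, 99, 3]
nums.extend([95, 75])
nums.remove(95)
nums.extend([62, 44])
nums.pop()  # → 44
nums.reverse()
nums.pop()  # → 37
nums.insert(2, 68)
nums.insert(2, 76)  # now [62, 75, 76, 68, 3, 99]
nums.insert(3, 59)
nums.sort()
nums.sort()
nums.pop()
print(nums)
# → [3, 59, 62, 68, 75, 76]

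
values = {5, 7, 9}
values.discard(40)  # {5, 7, 9}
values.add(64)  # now {5, 7, 9, 64}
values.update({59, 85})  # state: {5, 7, 9, 59, 64, 85}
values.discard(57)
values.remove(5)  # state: {7, 9, 59, 64, 85}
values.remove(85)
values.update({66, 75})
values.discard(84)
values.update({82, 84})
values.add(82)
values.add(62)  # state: {7, 9, 59, 62, 64, 66, 75, 82, 84}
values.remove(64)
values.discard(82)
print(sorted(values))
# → [7, 9, 59, 62, 66, 75, 84]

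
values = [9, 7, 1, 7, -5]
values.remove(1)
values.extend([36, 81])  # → [9, 7, 7, -5, 36, 81]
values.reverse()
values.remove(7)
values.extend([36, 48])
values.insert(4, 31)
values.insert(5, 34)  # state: [81, 36, -5, 7, 31, 34, 9, 36, 48]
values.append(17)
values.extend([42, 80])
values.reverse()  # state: [80, 42, 17, 48, 36, 9, 34, 31, 7, -5, 36, 81]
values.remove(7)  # [80, 42, 17, 48, 36, 9, 34, 31, -5, 36, 81]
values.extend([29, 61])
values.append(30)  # [80, 42, 17, 48, 36, 9, 34, 31, -5, 36, 81, 29, 61, 30]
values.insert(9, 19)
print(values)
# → [80, 42, 17, 48, 36, 9, 34, 31, -5, 19, 36, 81, 29, 61, 30]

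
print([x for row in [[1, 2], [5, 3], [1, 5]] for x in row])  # [1, 2, 5, 3, 1, 5]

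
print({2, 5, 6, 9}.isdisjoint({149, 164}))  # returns True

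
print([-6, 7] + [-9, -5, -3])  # [-6, 7, -9, -5, -3]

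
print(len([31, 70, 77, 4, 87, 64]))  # 6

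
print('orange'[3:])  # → nge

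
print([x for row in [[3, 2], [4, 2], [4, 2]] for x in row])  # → [3, 2, 4, 2, 4, 2]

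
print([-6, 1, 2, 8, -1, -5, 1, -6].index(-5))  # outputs 5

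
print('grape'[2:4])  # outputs ap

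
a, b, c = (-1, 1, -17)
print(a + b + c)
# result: -17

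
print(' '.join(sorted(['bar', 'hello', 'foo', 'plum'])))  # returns bar foo hello plum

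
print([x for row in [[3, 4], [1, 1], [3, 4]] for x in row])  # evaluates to [3, 4, 1, 1, 3, 4]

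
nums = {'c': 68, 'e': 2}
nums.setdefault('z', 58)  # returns 58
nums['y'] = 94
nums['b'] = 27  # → {'c': 68, 'e': 2, 'z': 58, 'y': 94, 'b': 27}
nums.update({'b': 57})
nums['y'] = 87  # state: {'c': 68, 'e': 2, 'z': 58, 'y': 87, 'b': 57}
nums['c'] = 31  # {'c': 31, 'e': 2, 'z': 58, 'y': 87, 'b': 57}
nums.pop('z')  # 58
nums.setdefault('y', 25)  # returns 87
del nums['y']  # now {'c': 31, 'e': 2, 'b': 57}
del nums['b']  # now {'c': 31, 'e': 2}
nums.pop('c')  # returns 31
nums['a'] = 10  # {'e': 2, 'a': 10}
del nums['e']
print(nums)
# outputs {'a': 10}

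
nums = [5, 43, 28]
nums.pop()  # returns 28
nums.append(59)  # [5, 43, 59]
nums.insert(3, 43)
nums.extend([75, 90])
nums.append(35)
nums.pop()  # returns 35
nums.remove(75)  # [5, 43, 59, 43, 90]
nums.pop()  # 90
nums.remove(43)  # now [5, 59, 43]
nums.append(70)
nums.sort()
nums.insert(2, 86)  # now [5, 43, 86, 59, 70]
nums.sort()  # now [5, 43, 59, 70, 86]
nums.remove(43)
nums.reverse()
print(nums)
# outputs [86, 70, 59, 5]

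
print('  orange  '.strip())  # orange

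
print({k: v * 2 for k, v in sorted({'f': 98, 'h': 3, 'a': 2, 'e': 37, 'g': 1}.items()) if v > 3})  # {'e': 74, 'f': 196}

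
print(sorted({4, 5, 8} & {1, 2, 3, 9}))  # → []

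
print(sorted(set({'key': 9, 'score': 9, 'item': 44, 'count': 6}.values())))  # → [6, 9, 44]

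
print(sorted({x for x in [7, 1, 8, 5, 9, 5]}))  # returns [1, 5, 7, 8, 9]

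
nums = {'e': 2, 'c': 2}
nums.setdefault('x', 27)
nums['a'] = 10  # {'e': 2, 'c': 2, 'x': 27, 'a': 10}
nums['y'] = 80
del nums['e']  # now {'c': 2, 'x': 27, 'a': 10, 'y': 80}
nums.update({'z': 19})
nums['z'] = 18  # {'c': 2, 'x': 27, 'a': 10, 'y': 80, 'z': 18}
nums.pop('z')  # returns 18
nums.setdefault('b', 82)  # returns 82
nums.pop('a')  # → 10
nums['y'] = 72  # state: {'c': 2, 'x': 27, 'y': 72, 'b': 82}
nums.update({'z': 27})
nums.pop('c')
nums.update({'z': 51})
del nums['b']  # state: {'x': 27, 'y': 72, 'z': 51}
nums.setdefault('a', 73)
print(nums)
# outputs {'x': 27, 'y': 72, 'z': 51, 'a': 73}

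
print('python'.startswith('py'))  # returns True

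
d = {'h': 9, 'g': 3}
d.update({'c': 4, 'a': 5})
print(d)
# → {'h': 9, 'g': 3, 'c': 4, 'a': 5}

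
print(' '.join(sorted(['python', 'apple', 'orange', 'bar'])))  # apple bar orange python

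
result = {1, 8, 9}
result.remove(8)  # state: {1, 9}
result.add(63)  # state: {1, 9, 63}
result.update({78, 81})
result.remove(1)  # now {9, 63, 78, 81}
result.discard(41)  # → {9, 63, 78, 81}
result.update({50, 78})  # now {9, 50, 63, 78, 81}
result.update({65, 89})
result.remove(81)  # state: {9, 50, 63, 65, 78, 89}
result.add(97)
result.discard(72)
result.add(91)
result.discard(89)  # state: {9, 50, 63, 65, 78, 91, 97}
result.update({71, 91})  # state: {9, 50, 63, 65, 71, 78, 91, 97}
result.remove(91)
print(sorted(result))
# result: [9, 50, 63, 65, 71, 78, 97]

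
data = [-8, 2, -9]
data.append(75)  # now [-8, 2, -9, 75]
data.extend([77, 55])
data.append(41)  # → [-8, 2, -9, 75, 77, 55, 41]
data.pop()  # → 41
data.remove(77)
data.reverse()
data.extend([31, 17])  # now [55, 75, -9, 2, -8, 31, 17]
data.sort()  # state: [-9, -8, 2, 17, 31, 55, 75]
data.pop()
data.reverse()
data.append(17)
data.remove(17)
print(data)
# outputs [55, 31, 2, -8, -9, 17]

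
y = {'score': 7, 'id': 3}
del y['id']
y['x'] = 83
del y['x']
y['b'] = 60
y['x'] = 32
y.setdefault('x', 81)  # 32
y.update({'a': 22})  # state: {'score': 7, 'b': 60, 'x': 32, 'a': 22}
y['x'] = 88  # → {'score': 7, 'b': 60, 'x': 88, 'a': 22}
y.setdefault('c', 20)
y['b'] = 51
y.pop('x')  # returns 88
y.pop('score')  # 7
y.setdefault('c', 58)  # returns 20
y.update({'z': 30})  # {'b': 51, 'a': 22, 'c': 20, 'z': 30}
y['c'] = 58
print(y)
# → {'b': 51, 'a': 22, 'c': 58, 'z': 30}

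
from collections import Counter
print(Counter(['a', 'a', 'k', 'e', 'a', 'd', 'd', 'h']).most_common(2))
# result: [('a', 3), ('d', 2)]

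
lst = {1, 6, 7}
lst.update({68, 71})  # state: {1, 6, 7, 68, 71}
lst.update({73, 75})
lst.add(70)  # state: {1, 6, 7, 68, 70, 71, 73, 75}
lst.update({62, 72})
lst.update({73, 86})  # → {1, 6, 7, 62, 68, 70, 71, 72, 73, 75, 86}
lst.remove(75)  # {1, 6, 7, 62, 68, 70, 71, 72, 73, 86}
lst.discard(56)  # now {1, 6, 7, 62, 68, 70, 71, 72, 73, 86}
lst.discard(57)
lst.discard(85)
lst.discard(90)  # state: {1, 6, 7, 62, 68, 70, 71, 72, 73, 86}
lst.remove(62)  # {1, 6, 7, 68, 70, 71, 72, 73, 86}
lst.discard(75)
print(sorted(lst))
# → [1, 6, 7, 68, 70, 71, 72, 73, 86]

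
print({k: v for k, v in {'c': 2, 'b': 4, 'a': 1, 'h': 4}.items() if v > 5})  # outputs {}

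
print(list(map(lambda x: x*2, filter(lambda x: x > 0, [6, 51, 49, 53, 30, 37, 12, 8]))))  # [12, 102, 98, 106, 60, 74, 24, 16]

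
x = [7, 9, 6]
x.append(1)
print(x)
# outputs [7, 9, 6, 1]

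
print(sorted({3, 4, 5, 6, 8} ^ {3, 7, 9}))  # [4, 5, 6, 7, 8, 9]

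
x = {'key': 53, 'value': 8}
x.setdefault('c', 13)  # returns 13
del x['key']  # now {'value': 8, 'c': 13}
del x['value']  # {'c': 13}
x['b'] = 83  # {'c': 13, 'b': 83}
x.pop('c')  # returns 13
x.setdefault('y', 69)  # 69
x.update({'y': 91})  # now {'b': 83, 'y': 91}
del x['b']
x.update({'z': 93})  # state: {'y': 91, 'z': 93}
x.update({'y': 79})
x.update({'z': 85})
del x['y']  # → {'z': 85}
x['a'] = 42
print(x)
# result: {'z': 85, 'a': 42}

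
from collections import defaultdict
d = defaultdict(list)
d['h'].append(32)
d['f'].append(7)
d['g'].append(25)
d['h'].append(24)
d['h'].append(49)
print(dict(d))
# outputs {'h': [32, 24, 49], 'f': [7], 'g': [25]}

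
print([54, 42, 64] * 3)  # [54, 42, 64, 54, 42, 64, 54, 42, 64]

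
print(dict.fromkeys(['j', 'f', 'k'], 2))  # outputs {'j': 2, 'f': 2, 'k': 2}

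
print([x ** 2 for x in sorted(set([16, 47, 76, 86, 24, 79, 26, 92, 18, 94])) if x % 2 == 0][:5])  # [256, 324, 576, 676, 5776]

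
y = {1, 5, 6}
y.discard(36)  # {1, 5, 6}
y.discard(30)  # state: {1, 5, 6}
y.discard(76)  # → {1, 5, 6}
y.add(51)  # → {1, 5, 6, 51}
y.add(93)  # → {1, 5, 6, 51, 93}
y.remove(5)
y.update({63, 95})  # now {1, 6, 51, 63, 93, 95}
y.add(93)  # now {1, 6, 51, 63, 93, 95}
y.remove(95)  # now {1, 6, 51, 63, 93}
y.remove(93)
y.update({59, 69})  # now {1, 6, 51, 59, 63, 69}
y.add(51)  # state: {1, 6, 51, 59, 63, 69}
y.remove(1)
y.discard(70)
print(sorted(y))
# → [6, 51, 59, 63, 69]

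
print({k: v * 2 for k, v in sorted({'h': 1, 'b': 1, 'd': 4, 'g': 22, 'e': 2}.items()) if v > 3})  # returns {'d': 8, 'g': 44}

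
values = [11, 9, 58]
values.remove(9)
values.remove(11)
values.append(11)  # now [58, 11]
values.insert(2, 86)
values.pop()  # 86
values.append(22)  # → [58, 11, 22]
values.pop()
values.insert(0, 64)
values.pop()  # 11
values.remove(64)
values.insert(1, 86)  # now [58, 86]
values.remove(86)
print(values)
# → [58]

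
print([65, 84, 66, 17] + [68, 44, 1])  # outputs [65, 84, 66, 17, 68, 44, 1]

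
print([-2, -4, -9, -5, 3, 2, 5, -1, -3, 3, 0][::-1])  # [0, 3, -3, -1, 5, 2, 3, -5, -9, -4, -2]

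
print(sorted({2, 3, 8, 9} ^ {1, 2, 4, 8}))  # [1, 3, 4, 9]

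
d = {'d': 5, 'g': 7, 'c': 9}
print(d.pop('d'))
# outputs 5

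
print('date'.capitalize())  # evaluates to Date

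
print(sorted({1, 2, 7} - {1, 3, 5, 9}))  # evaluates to [2, 7]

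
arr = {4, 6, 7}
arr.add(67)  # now {4, 6, 7, 67}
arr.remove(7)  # {4, 6, 67}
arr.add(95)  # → {4, 6, 67, 95}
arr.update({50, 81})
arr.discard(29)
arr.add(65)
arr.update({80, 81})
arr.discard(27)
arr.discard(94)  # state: {4, 6, 50, 65, 67, 80, 81, 95}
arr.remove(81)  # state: {4, 6, 50, 65, 67, 80, 95}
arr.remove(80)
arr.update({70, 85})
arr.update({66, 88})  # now {4, 6, 50, 65, 66, 67, 70, 85, 88, 95}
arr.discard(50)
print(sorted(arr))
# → [4, 6, 65, 66, 67, 70, 85, 88, 95]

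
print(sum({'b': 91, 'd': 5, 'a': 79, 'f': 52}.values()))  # 227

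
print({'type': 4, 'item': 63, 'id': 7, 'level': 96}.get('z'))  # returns None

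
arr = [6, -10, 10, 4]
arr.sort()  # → [-10, 4, 6, 10]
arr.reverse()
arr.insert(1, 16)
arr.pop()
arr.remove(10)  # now [16, 6, 4]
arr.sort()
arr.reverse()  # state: [16, 6, 4]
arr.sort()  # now [4, 6, 16]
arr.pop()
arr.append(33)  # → [4, 6, 33]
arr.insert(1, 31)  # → [4, 31, 6, 33]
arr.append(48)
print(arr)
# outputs [4, 31, 6, 33, 48]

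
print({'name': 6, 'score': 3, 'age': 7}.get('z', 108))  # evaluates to 108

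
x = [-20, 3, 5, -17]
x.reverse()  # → [-17, 5, 3, -20]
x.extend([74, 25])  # [-17, 5, 3, -20, 74, 25]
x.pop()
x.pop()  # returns 74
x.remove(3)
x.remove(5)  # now [-17, -20]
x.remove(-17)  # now [-20]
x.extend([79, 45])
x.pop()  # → 45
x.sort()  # [-20, 79]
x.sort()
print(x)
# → [-20, 79]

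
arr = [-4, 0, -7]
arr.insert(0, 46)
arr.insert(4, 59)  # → [46, -4, 0, -7, 59]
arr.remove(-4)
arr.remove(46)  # [0, -7, 59]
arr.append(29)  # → [0, -7, 59, 29]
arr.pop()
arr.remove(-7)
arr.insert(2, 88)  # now [0, 59, 88]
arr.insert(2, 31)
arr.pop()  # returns 88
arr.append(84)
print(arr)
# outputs [0, 59, 31, 84]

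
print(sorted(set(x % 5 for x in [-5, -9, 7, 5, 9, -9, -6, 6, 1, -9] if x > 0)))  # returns [0, 1, 2, 4]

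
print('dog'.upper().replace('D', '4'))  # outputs 4OG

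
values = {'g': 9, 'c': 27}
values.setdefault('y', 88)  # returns 88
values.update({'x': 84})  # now {'g': 9, 'c': 27, 'y': 88, 'x': 84}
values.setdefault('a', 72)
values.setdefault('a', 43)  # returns 72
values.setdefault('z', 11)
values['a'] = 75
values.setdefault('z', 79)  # 11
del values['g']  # {'c': 27, 'y': 88, 'x': 84, 'a': 75, 'z': 11}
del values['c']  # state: {'y': 88, 'x': 84, 'a': 75, 'z': 11}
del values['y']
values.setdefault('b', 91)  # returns 91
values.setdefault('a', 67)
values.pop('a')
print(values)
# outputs {'x': 84, 'z': 11, 'b': 91}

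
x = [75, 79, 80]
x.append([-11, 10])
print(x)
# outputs [75, 79, 80, [-11, 10]]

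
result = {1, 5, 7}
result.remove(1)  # {5, 7}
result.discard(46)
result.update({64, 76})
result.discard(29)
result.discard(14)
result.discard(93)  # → {5, 7, 64, 76}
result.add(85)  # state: {5, 7, 64, 76, 85}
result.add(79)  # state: {5, 7, 64, 76, 79, 85}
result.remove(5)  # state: {7, 64, 76, 79, 85}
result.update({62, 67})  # {7, 62, 64, 67, 76, 79, 85}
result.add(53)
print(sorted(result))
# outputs [7, 53, 62, 64, 67, 76, 79, 85]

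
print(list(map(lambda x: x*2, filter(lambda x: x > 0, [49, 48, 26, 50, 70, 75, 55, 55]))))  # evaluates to [98, 96, 52, 100, 140, 150, 110, 110]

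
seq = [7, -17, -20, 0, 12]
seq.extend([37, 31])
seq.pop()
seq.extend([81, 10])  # [7, -17, -20, 0, 12, 37, 81, 10]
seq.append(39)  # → [7, -17, -20, 0, 12, 37, 81, 10, 39]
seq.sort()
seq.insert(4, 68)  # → [-20, -17, 0, 7, 68, 10, 12, 37, 39, 81]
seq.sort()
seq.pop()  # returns 81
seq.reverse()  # [68, 39, 37, 12, 10, 7, 0, -17, -20]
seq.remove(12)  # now [68, 39, 37, 10, 7, 0, -17, -20]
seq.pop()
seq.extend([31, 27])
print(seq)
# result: [68, 39, 37, 10, 7, 0, -17, 31, 27]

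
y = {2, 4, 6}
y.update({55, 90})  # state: {2, 4, 6, 55, 90}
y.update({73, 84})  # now {2, 4, 6, 55, 73, 84, 90}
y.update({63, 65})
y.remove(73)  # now {2, 4, 6, 55, 63, 65, 84, 90}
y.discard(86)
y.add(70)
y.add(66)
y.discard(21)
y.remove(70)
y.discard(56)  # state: {2, 4, 6, 55, 63, 65, 66, 84, 90}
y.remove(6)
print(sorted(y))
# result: [2, 4, 55, 63, 65, 66, 84, 90]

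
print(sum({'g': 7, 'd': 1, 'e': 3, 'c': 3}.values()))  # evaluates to 14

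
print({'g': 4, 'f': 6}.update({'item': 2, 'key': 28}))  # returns None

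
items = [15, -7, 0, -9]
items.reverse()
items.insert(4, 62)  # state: [-9, 0, -7, 15, 62]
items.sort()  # [-9, -7, 0, 15, 62]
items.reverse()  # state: [62, 15, 0, -7, -9]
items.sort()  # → [-9, -7, 0, 15, 62]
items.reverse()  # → [62, 15, 0, -7, -9]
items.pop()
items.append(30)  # [62, 15, 0, -7, 30]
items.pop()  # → 30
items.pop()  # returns -7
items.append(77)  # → [62, 15, 0, 77]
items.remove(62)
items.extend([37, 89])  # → [15, 0, 77, 37, 89]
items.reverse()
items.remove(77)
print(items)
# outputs [89, 37, 0, 15]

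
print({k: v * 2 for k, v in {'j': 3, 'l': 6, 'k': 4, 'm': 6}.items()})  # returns {'j': 6, 'l': 12, 'k': 8, 'm': 12}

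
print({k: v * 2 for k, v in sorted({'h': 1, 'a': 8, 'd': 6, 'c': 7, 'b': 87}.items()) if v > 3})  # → {'a': 16, 'b': 174, 'c': 14, 'd': 12}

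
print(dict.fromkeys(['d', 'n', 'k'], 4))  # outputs {'d': 4, 'n': 4, 'k': 4}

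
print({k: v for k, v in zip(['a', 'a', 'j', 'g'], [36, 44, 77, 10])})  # {'a': 44, 'j': 77, 'g': 10}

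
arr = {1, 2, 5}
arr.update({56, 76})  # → {1, 2, 5, 56, 76}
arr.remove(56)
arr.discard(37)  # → {1, 2, 5, 76}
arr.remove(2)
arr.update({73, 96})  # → {1, 5, 73, 76, 96}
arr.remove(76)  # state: {1, 5, 73, 96}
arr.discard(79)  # {1, 5, 73, 96}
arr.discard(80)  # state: {1, 5, 73, 96}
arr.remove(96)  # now {1, 5, 73}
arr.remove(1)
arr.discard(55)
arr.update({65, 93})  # {5, 65, 73, 93}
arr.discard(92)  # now {5, 65, 73, 93}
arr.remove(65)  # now {5, 73, 93}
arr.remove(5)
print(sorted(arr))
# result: [73, 93]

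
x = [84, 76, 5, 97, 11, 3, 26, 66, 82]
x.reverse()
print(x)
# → [82, 66, 26, 3, 11, 97, 5, 76, 84]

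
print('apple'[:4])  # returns appl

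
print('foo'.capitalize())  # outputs Foo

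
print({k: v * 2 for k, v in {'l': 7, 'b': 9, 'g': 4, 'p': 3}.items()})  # {'l': 14, 'b': 18, 'g': 8, 'p': 6}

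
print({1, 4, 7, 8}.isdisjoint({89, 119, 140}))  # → True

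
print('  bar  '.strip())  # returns bar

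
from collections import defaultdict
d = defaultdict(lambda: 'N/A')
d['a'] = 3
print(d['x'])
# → N/A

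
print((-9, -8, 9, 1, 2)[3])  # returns 1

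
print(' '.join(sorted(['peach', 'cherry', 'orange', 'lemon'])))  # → cherry lemon orange peach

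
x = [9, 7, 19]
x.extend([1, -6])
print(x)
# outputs [9, 7, 19, 1, -6]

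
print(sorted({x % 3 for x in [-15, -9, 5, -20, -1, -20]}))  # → [0, 1, 2]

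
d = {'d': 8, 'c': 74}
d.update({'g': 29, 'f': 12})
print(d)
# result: {'d': 8, 'c': 74, 'g': 29, 'f': 12}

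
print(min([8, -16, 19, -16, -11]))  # -16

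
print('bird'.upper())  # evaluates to BIRD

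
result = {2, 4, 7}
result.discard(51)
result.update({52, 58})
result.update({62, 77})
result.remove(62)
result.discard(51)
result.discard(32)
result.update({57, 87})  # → {2, 4, 7, 52, 57, 58, 77, 87}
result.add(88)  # {2, 4, 7, 52, 57, 58, 77, 87, 88}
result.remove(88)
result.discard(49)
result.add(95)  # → {2, 4, 7, 52, 57, 58, 77, 87, 95}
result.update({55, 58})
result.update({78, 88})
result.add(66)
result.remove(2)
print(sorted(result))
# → [4, 7, 52, 55, 57, 58, 66, 77, 78, 87, 88, 95]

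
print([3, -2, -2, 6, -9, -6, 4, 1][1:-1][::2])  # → [-2, 6, -6]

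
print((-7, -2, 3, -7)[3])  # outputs -7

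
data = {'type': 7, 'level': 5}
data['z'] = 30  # {'type': 7, 'level': 5, 'z': 30}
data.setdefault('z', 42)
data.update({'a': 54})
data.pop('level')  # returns 5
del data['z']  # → {'type': 7, 'a': 54}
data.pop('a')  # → 54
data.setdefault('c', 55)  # 55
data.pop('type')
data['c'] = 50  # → {'c': 50}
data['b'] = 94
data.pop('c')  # 50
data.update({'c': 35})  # {'b': 94, 'c': 35}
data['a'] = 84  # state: {'b': 94, 'c': 35, 'a': 84}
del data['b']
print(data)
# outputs {'c': 35, 'a': 84}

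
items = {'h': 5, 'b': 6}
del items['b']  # {'h': 5}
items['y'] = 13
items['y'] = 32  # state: {'h': 5, 'y': 32}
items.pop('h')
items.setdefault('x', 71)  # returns 71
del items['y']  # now {'x': 71}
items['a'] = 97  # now {'x': 71, 'a': 97}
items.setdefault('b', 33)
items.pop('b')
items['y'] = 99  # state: {'x': 71, 'a': 97, 'y': 99}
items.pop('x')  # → 71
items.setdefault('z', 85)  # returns 85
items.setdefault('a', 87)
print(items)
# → {'a': 97, 'y': 99, 'z': 85}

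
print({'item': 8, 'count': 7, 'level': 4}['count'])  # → 7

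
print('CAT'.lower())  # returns cat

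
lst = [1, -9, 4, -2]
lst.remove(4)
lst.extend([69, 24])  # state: [1, -9, -2, 69, 24]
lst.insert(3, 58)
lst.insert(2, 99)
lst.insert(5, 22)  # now [1, -9, 99, -2, 58, 22, 69, 24]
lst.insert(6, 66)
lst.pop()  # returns 24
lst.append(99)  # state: [1, -9, 99, -2, 58, 22, 66, 69, 99]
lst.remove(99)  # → [1, -9, -2, 58, 22, 66, 69, 99]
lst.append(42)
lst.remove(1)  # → [-9, -2, 58, 22, 66, 69, 99, 42]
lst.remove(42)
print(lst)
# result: [-9, -2, 58, 22, 66, 69, 99]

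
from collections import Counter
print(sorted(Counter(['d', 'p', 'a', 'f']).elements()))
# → ['a', 'd', 'f', 'p']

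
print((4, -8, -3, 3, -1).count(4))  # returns 1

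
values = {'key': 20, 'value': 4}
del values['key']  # {'value': 4}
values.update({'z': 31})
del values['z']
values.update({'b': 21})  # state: {'value': 4, 'b': 21}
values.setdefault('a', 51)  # 51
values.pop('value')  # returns 4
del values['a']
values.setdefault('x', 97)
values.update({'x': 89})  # {'b': 21, 'x': 89}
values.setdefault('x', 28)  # 89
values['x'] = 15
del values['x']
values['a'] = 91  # {'b': 21, 'a': 91}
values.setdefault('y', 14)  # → 14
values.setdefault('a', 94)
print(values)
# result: {'b': 21, 'a': 91, 'y': 14}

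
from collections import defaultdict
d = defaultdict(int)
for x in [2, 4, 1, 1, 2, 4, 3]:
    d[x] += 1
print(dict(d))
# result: {2: 2, 4: 2, 1: 2, 3: 1}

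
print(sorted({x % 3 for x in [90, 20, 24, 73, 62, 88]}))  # [0, 1, 2]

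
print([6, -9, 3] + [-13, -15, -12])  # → [6, -9, 3, -13, -15, -12]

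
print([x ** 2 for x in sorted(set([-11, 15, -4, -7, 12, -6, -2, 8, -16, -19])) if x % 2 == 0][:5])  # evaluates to [256, 36, 16, 4, 64]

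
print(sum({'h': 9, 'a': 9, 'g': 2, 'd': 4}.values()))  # 24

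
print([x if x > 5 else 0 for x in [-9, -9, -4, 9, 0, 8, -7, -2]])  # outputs [0, 0, 0, 9, 0, 8, 0, 0]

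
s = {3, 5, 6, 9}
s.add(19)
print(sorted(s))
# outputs [3, 5, 6, 9, 19]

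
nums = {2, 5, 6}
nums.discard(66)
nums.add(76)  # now {2, 5, 6, 76}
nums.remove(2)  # {5, 6, 76}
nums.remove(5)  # {6, 76}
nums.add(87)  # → {6, 76, 87}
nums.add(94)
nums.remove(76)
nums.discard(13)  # {6, 87, 94}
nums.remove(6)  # {87, 94}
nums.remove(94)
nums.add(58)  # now {58, 87}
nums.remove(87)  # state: {58}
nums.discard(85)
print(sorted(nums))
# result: [58]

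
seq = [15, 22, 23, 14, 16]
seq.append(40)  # [15, 22, 23, 14, 16, 40]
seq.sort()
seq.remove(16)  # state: [14, 15, 22, 23, 40]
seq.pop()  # 40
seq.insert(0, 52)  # [52, 14, 15, 22, 23]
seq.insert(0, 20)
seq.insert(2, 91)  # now [20, 52, 91, 14, 15, 22, 23]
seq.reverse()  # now [23, 22, 15, 14, 91, 52, 20]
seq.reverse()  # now [20, 52, 91, 14, 15, 22, 23]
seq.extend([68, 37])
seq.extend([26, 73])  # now [20, 52, 91, 14, 15, 22, 23, 68, 37, 26, 73]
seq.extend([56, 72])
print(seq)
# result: [20, 52, 91, 14, 15, 22, 23, 68, 37, 26, 73, 56, 72]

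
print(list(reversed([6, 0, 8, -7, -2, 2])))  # [2, -2, -7, 8, 0, 6]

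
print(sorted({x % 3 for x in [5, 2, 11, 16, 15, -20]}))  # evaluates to [0, 1, 2]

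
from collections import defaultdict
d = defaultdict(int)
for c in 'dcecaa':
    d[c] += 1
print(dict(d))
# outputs {'d': 1, 'c': 2, 'e': 1, 'a': 2}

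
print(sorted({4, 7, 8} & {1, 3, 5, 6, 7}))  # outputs [7]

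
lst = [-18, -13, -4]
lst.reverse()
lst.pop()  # -18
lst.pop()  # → -13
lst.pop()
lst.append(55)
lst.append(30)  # [55, 30]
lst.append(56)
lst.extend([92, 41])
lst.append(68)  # [55, 30, 56, 92, 41, 68]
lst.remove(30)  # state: [55, 56, 92, 41, 68]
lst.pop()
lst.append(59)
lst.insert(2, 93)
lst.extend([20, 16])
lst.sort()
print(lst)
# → [16, 20, 41, 55, 56, 59, 92, 93]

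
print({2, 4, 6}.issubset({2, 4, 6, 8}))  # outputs True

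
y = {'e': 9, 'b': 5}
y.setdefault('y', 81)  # 81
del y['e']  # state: {'b': 5, 'y': 81}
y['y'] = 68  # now {'b': 5, 'y': 68}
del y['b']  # {'y': 68}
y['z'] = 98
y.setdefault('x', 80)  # 80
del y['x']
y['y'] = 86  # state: {'y': 86, 'z': 98}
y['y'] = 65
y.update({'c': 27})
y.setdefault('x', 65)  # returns 65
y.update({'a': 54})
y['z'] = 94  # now {'y': 65, 'z': 94, 'c': 27, 'x': 65, 'a': 54}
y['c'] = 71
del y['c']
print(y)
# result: {'y': 65, 'z': 94, 'x': 65, 'a': 54}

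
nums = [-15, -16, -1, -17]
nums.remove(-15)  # [-16, -1, -17]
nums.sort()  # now [-17, -16, -1]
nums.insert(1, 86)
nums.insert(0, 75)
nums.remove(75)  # [-17, 86, -16, -1]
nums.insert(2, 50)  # [-17, 86, 50, -16, -1]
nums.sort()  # [-17, -16, -1, 50, 86]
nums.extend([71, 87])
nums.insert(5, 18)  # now [-17, -16, -1, 50, 86, 18, 71, 87]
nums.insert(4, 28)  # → [-17, -16, -1, 50, 28, 86, 18, 71, 87]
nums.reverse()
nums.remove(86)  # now [87, 71, 18, 28, 50, -1, -16, -17]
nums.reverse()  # [-17, -16, -1, 50, 28, 18, 71, 87]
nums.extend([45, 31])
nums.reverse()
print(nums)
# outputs [31, 45, 87, 71, 18, 28, 50, -1, -16, -17]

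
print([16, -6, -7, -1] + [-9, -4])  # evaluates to [16, -6, -7, -1, -9, -4]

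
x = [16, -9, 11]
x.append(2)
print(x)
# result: [16, -9, 11, 2]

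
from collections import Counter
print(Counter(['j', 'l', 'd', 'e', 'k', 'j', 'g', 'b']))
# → Counter({'j': 2, 'l': 1, 'd': 1, 'e': 1, 'k': 1, 'g': 1, 'b': 1})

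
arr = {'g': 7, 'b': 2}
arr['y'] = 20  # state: {'g': 7, 'b': 2, 'y': 20}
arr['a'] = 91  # {'g': 7, 'b': 2, 'y': 20, 'a': 91}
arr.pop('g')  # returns 7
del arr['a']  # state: {'b': 2, 'y': 20}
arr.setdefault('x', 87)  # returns 87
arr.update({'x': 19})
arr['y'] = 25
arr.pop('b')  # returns 2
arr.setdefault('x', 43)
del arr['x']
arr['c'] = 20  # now {'y': 25, 'c': 20}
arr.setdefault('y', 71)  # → 25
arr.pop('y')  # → 25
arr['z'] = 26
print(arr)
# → {'c': 20, 'z': 26}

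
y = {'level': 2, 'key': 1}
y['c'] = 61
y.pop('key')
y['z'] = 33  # {'level': 2, 'c': 61, 'z': 33}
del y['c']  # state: {'level': 2, 'z': 33}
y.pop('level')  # 2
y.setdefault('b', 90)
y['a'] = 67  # {'z': 33, 'b': 90, 'a': 67}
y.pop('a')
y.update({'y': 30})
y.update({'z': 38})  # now {'z': 38, 'b': 90, 'y': 30}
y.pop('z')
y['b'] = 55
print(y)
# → {'b': 55, 'y': 30}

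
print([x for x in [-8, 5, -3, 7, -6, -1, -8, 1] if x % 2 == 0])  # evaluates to [-8, -6, -8]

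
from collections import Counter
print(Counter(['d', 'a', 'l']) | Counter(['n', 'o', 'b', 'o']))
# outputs Counter({'o': 2, 'd': 1, 'a': 1, 'l': 1, 'n': 1, 'b': 1})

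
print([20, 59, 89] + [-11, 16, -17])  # [20, 59, 89, -11, 16, -17]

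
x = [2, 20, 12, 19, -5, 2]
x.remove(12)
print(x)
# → [2, 20, 19, -5, 2]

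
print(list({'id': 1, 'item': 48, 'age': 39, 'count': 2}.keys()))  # ['id', 'item', 'age', 'count']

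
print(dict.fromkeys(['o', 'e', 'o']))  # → {'o': None, 'e': None}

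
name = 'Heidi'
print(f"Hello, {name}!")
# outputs Hello, Heidi!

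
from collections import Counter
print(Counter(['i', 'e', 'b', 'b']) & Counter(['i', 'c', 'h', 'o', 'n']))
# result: Counter({'i': 1})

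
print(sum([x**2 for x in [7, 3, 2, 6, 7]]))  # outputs 147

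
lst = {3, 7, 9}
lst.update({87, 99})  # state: {3, 7, 9, 87, 99}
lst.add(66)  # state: {3, 7, 9, 66, 87, 99}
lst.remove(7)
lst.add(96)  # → {3, 9, 66, 87, 96, 99}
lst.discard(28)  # {3, 9, 66, 87, 96, 99}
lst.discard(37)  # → {3, 9, 66, 87, 96, 99}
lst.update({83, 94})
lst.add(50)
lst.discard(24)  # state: {3, 9, 50, 66, 83, 87, 94, 96, 99}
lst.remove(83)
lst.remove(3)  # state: {9, 50, 66, 87, 94, 96, 99}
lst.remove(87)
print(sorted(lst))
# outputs [9, 50, 66, 94, 96, 99]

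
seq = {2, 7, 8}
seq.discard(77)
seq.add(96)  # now {2, 7, 8, 96}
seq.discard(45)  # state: {2, 7, 8, 96}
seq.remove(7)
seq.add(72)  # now {2, 8, 72, 96}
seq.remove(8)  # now {2, 72, 96}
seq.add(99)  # {2, 72, 96, 99}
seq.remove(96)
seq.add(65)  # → {2, 65, 72, 99}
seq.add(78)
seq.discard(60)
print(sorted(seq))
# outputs [2, 65, 72, 78, 99]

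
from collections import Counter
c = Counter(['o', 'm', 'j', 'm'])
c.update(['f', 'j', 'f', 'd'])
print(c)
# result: Counter({'m': 2, 'j': 2, 'f': 2, 'o': 1, 'd': 1})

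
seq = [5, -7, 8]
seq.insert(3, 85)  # [5, -7, 8, 85]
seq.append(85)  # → [5, -7, 8, 85, 85]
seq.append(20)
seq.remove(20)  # [5, -7, 8, 85, 85]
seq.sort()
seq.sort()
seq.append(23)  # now [-7, 5, 8, 85, 85, 23]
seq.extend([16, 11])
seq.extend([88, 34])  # [-7, 5, 8, 85, 85, 23, 16, 11, 88, 34]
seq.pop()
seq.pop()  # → 88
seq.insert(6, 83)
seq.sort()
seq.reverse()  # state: [85, 85, 83, 23, 16, 11, 8, 5, -7]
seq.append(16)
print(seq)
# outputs [85, 85, 83, 23, 16, 11, 8, 5, -7, 16]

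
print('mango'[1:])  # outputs ango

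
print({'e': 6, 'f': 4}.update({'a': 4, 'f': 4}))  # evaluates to None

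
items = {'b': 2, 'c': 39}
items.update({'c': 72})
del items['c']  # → {'b': 2}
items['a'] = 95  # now {'b': 2, 'a': 95}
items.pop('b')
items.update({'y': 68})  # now {'a': 95, 'y': 68}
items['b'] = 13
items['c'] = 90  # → {'a': 95, 'y': 68, 'b': 13, 'c': 90}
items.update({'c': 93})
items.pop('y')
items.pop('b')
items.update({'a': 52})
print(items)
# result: {'a': 52, 'c': 93}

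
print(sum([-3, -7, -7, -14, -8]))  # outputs -39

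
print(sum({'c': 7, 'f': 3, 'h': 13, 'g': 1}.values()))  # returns 24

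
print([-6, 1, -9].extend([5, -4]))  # None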